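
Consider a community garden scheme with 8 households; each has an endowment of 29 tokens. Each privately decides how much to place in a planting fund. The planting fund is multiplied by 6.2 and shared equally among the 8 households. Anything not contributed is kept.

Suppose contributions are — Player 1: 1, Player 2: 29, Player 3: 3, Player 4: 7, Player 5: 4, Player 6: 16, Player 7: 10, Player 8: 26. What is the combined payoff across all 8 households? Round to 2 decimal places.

731.20 tokens

Total contributed: 1 + 29 + 3 + 7 + 4 + 16 + 10 + 26 = 96; total kept: 8 × 29 − 96 = 136.
The planting fund pays out 6.2 × 96 = 595.20 in aggregate.
Group total = 136 + 595.20 = 731.20.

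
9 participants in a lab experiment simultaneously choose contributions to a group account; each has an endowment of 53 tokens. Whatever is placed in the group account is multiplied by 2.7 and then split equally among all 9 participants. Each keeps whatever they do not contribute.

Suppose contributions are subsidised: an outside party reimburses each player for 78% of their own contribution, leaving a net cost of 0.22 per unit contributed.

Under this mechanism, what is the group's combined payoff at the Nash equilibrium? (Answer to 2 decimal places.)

1659.96 tokens

Under the mechanism each unit contributed yields (2.7/9) / 0.22 = 1.3636 back to its contributor per unit of net cost, which exceeds 1, making full contribution the dominant choice for everyone.
At the Nash equilibrium everyone contributes 53. Group total payoff = 9 × (53 × 0.78 + 2.7 × 53) = 1659.96.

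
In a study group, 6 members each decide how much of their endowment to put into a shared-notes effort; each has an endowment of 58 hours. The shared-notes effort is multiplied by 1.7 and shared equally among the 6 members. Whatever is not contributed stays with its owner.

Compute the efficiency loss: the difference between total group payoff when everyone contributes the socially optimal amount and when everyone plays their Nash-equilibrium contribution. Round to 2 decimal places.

243.60 hours

Each contributed unit returns 1.7/6 = 0.2833 to its contributor — below 1 — so contributing 0 is dominant for every player. At the Nash equilibrium everyone keeps their 58, and the group total is 6 × 58 = 348.
Each contributed unit returns 1.700 to the group as a whole (0.2833 to each of 6 players), which exceeds 1, so the social optimum is full contribution: group total = 1.700 × 348 = 591.60.
Efficiency loss = 591.60 − 348 = 243.60.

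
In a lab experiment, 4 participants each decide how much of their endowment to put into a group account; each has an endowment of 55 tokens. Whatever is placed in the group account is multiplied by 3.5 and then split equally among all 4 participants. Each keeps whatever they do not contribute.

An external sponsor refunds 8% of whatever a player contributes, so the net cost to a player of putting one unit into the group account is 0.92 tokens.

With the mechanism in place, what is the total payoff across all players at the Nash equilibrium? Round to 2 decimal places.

220.00 tokens

The effective private return is (3.5/4) / 0.92 = 0.9511, which is still under 1, so the mechanism doesn't change anyone's dominant strategy: zero contribution.
Everyone keeps their endowment and the group total is 4 × 55 = 220.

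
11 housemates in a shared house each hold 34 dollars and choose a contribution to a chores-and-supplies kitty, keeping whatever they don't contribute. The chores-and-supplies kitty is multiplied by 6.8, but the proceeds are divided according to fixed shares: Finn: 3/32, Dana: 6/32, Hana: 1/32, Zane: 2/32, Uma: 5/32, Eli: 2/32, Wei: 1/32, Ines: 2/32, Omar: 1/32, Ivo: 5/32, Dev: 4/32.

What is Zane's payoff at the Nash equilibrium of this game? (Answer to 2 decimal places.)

For player j, contributing a unit is worthwhile iff 6.8 × (j's share) ≥ 1, i.e. iff j's share is at least 0.1471.
Dana, Uma and Ivo are above the threshold, contributing 34 each; the remaining 8 contribute 0. Total contributed: 102.
Zane keeps 34 and receives 6.8 × 102 × 2/32 = 43.35 from the chores-and-supplies kitty, for a payoff of 77.35.

77.35 dollars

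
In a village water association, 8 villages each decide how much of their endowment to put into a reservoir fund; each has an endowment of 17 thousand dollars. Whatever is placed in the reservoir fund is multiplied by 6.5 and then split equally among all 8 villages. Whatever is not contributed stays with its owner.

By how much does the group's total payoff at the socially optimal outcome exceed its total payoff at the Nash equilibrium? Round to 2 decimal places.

Each contributed unit returns 6.5/8 = 0.8125 to its contributor — below 1 — so contributing 0 is dominant for every player. At the Nash equilibrium everyone keeps their 17, and the group total is 8 × 17 = 136.
Each contributed unit returns 6.500 to the group as a whole (0.8125 to each of 8 players), which exceeds 1, so the social optimum is full contribution: group total = 6.500 × 136 = 884.00.
Efficiency loss = 884.00 − 136 = 748.00.

748.00 thousand dollars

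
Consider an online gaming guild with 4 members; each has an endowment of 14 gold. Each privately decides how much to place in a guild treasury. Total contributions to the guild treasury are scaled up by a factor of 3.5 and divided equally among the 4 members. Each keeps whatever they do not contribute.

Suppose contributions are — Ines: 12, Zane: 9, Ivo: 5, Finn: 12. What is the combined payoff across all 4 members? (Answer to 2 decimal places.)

151.00 gold

Total contributed: 12 + 9 + 5 + 12 = 38; total kept: 4 × 14 − 38 = 18.
The guild treasury pays out 3.5 × 38 = 133.00 in aggregate.
Group total = 18 + 133.00 = 151.00.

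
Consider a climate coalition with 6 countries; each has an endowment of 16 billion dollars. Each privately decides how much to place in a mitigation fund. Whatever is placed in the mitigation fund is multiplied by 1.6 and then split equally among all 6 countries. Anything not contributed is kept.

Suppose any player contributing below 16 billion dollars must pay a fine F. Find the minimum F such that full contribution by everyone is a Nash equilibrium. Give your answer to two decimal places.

11.73 billion dollars

Given the others contribute fully, the best deviation is to contribute 0 (any partial contribution still incurs the fine and gives up units whose private return 0.2667 is below 1).
Deviating from 16 to 0 saves 16 billion dollars but forfeits the deviator's share of the drop in the mitigation fund: 1.6/6 × 16 = 4.27.
So the deviation gain is 16 − 4.27 = 11.73, and the fine must be at least 11.73 billion dollars to wipe it out.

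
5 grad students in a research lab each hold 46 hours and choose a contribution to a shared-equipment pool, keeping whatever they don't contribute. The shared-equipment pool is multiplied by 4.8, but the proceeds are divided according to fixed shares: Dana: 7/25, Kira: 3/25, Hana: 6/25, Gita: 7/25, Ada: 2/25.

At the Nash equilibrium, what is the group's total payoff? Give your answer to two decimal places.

For player j, contributing a unit is worthwhile iff 4.8 × (j's share) ≥ 1, i.e. iff j's share is at least 0.2083.
The shares above 0.2083 belong to Dana, Hana and Gita, contributing 46 each; the remaining 2 contribute 0. Total contributed: 138.
The shared-equipment pool pays out 4.8 × 138 = 662.40 in total (split across the unequal shares, but the aggregate is all that matters for the group sum).
The 2 free-riders keep 46 each, adding 92. Group total = 92 + 662.40 = 754.40.

754.40 hours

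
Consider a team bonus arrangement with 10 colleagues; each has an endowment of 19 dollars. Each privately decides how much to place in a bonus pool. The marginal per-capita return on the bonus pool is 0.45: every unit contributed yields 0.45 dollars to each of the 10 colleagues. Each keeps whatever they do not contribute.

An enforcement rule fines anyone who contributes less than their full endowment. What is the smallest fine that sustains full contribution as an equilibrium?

Given the others contribute fully, the best deviation is to contribute 0 (any partial contribution still incurs the fine and gives up units whose private return 0.45 is below 1).
Deviating from 19 to 0 saves 19 dollars but forfeits the deviator's share of the drop in the bonus pool: 0.45 × 19 = 8.55.
So the deviation gain is 19 − 8.55 = 10.45, and the fine must be at least 10.45 dollars to wipe it out.

10.45 dollars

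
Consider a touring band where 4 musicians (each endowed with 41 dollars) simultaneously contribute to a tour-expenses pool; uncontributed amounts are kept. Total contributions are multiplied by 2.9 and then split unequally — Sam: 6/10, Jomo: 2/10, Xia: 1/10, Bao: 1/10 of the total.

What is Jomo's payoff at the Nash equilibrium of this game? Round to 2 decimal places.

A player with share s gets back 2.9·s per unit contributed, so full contribution is dominant for anyone with s > 1/2.9 = 0.3448 and zero contribution is dominant for anyone below.
The only share above 0.3448 is Sam's 6/10, contributing 41; the remaining 3 contribute 0. Total contributed: 41.
Jomo keeps 41 and receives 2.9 × 41 × 2/10 = 23.78 from the tour-expenses pool, for a payoff of 64.78.

64.78 dollars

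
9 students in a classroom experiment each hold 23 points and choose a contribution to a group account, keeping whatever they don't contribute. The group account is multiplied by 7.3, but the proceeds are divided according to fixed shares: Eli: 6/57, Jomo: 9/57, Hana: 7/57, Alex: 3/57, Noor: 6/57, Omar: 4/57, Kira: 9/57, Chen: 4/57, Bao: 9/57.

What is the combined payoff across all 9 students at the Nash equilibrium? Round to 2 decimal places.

For player j, contributing a unit is worthwhile iff 7.3 × (j's share) ≥ 1, i.e. iff j's share is at least 0.1370.
The shares above 0.1370 belong to Jomo, Kira and Bao, contributing 23 each; the remaining 6 contribute 0. Total contributed: 69.
The group account pays out 7.3 × 69 = 503.70 in total (split across the unequal shares, but the aggregate is all that matters for the group sum).
The 6 free-riders keep 23 each, adding 138. Group total = 138 + 503.70 = 641.70.

641.70 points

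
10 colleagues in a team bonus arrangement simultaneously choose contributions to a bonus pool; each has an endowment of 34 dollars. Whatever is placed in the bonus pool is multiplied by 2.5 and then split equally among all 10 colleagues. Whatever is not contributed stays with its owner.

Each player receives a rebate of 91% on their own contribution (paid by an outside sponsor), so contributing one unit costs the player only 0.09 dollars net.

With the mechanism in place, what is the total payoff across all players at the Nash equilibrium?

1159.40 dollars

With the mechanism, a contributed unit returns (2.5/10) / 0.09 = 2.7778 per unit of net cost to the contributor — now above 1 — so contributing fully is weakly dominant for every player.
At the Nash equilibrium everyone contributes 34. Group total payoff = 10 × (34 × 0.91 + 2.5 × 34) = 1159.40.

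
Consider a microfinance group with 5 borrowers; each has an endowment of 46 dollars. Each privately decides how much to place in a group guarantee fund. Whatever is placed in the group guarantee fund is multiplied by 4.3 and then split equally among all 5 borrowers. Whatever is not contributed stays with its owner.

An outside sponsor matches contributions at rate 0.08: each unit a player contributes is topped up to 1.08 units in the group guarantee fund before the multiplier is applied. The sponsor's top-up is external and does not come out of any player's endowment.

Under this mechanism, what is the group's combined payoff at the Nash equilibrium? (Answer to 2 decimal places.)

230.00 dollars

The effective private return is 4.3 × 1.08 / 5 = 0.9288, which is still under 1, so the mechanism doesn't change anyone's dominant strategy: zero contribution.
At the Nash equilibrium no one contributes; group total payoff = 5 × 46 = 230.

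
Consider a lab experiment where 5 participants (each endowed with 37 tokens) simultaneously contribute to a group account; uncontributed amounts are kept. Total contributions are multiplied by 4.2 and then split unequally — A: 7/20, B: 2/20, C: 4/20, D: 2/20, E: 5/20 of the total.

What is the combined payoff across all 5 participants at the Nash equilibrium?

421.80 tokens

Each unit j contributes comes back to j as 4.2 × (j's share), so j prefers to contribute only if that share exceeds 1/4.2 = 0.2381; otherwise keeping the unit dominates.
A and E clear that bar, contributing 37 each; the remaining 3 contribute 0. Total contributed: 74.
The group account pays out 4.2 × 74 = 310.80 in total (split across the unequal shares, but the aggregate is all that matters for the group sum).
The 3 free-riders keep 37 each, adding 111. Group total = 111 + 310.80 = 421.80.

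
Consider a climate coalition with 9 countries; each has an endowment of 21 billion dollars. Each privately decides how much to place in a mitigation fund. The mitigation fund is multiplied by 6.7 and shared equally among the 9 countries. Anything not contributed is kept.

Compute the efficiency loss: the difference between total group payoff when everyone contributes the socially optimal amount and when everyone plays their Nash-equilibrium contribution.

Each contributed unit returns 6.7/9 = 0.7444 to its contributor — below 1 — so contributing 0 is dominant for every player. At the Nash equilibrium everyone keeps their 21, and the group total is 9 × 21 = 189.
Each contributed unit returns 6.700 to the group as a whole (0.7444 to each of 9 players), which exceeds 1, so the social optimum is full contribution: group total = 6.700 × 189 = 1266.30.
Efficiency loss = 1266.30 − 189 = 1077.30.

1077.30 billion dollars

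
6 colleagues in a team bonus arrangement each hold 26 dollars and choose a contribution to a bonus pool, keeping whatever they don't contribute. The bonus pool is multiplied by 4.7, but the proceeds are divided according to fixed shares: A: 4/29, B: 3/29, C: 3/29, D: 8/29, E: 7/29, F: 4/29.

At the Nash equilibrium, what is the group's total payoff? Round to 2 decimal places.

348.40 dollars

Each unit j contributes comes back to j as 4.7 × (j's share), so j prefers to contribute only if that share exceeds 1/4.7 = 0.2128; otherwise keeping the unit dominates.
D and E are above the threshold, contributing 26 each; the remaining 4 contribute 0. Total contributed: 52.
The bonus pool pays out 4.7 × 52 = 244.40 in total (split across the unequal shares, but the aggregate is all that matters for the group sum).
The 4 free-riders keep 26 each, adding 104. Group total = 104 + 244.40 = 348.40.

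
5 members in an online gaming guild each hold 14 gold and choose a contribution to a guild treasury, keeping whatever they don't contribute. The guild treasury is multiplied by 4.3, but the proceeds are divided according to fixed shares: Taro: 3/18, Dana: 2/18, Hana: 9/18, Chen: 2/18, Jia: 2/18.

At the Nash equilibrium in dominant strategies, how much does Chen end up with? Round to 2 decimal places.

For player j, contributing a unit is worthwhile iff 4.3 × (j's share) ≥ 1, i.e. iff j's share is at least 0.2326.
Only Hana (9/18) clears that bar, contributing 14; the remaining 4 contribute 0. Total contributed: 14.
Chen keeps 14 and receives 4.3 × 14 × 2/18 = 6.69 from the guild treasury, for a payoff of 20.69.

20.69 gold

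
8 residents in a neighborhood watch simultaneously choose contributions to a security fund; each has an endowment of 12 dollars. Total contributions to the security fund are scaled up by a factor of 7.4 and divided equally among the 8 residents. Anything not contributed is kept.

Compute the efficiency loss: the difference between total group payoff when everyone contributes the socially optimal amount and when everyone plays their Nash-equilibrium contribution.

614.40 dollars

Each contributed unit returns 7.4/8 = 0.9250 to its contributor — below 1 — so contributing 0 is dominant for every player. At the Nash equilibrium everyone keeps their 12, and the group total is 8 × 12 = 96.
Each contributed unit returns 7.400 to the group as a whole (0.9250 to each of 8 players), which exceeds 1, so the social optimum is full contribution: group total = 7.400 × 96 = 710.40.
Efficiency loss = 710.40 − 96 = 614.40.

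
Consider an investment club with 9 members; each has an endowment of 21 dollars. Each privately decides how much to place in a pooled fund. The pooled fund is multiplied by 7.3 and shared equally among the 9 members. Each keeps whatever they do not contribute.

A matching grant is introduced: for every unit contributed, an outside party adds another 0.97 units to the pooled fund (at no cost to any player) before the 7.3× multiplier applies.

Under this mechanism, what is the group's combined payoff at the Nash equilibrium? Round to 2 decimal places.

The effective private return per unit is now 7.3 × 1.97 / 9 = 1.5979 > 1, so every player's dominant strategy flips to full contribution.
So the Nash equilibrium is full contribution by all 9; the group earns 7.3 × 1.97 × 189 = 2718.01.

2718.01 dollars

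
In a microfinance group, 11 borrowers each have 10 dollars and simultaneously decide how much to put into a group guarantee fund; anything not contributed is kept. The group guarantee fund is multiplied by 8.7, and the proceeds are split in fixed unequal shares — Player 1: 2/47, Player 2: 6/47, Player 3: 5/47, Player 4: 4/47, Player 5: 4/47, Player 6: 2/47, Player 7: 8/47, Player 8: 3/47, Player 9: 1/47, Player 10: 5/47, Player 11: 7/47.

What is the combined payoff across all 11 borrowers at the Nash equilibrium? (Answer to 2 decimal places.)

341.00 dollars

Each unit j contributes comes back to j as 8.7 × (j's share), so j prefers to contribute only if that share exceeds 1/8.7 = 0.1149; otherwise keeping the unit dominates.
Player 2, Player 7 and Player 11 are above the threshold, contributing 10 each; the remaining 8 contribute 0. Total contributed: 30.
The group guarantee fund pays out 8.7 × 30 = 261.00 in total (split across the unequal shares, but the aggregate is all that matters for the group sum).
The 8 free-riders keep 10 each, adding 80. Group total = 80 + 261.00 = 341.00.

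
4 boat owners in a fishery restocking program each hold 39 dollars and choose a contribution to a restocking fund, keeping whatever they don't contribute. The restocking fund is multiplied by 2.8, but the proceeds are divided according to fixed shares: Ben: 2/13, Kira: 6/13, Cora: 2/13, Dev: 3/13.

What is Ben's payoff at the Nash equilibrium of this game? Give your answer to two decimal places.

55.80 dollars

A player with share s gets back 2.8·s per unit contributed, so full contribution is dominant for anyone with s > 1/2.8 = 0.3571 and zero contribution is dominant for anyone below.
Only Kira (6/13) clears that bar, contributing 39; the remaining 3 contribute 0. Total contributed: 39.
Ben keeps 39 and receives 2.8 × 39 × 2/13 = 16.80 from the restocking fund, for a payoff of 55.80.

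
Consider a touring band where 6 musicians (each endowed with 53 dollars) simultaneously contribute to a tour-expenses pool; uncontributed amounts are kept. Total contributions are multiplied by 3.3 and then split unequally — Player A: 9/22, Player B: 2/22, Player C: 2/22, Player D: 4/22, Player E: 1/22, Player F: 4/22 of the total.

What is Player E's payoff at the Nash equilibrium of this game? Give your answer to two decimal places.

Player j's private return per contributed unit is 3.3 × (j's share). Contributing is weakly dominant for j when that share is at least 1/3.3 = 0.3030, and contributing 0 is dominant otherwise.
Only Player A (9/22) clears that bar, contributing 53; the remaining 5 contribute 0. Total contributed: 53.
Player E keeps 53 and receives 3.3 × 53 × 1/22 = 7.95 from the tour-expenses pool, for a payoff of 60.95.

60.95 dollars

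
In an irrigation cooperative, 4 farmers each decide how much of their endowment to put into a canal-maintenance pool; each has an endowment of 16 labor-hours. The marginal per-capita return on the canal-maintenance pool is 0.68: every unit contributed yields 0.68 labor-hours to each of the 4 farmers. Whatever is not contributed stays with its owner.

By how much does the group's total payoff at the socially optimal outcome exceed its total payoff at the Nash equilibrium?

110.08 labor-hours

The private return per contributed unit is 0.68 < 1, so contributing 0 is dominant for every player. At the Nash equilibrium everyone keeps their 16, and the group total is 4 × 16 = 64.
Each contributed unit returns 2.720 to the group as a whole (0.68 to each of 4 players), which exceeds 1, so the social optimum is full contribution: group total = 2.720 × 64 = 174.08.
Efficiency loss = 174.08 − 64 = 110.08.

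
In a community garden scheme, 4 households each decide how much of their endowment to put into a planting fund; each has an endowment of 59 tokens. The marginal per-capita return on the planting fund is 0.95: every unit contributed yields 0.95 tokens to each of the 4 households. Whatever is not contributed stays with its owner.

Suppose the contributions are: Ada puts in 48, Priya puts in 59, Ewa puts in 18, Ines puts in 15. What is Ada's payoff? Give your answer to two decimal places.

144.00 tokens

Total contributed: 48 + 59 + 18 + 15 = 140.
Each receives 0.95 × 140 = 133.00 from the planting fund.
Ada keeps 59 − 48 = 11, so Ada's payoff is 11 + 133.00 = 144.00.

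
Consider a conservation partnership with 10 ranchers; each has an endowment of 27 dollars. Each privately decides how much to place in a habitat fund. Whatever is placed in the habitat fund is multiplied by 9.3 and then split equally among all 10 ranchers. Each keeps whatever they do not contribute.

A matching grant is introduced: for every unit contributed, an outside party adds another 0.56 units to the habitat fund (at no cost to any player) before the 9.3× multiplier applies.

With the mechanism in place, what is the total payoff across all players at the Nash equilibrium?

3917.16 dollars

Under the mechanism each unit contributed yields 9.3 × 1.56 / 10 = 1.4508 back to its contributor per unit of net cost, which exceeds 1, making full contribution the dominant choice for everyone.
At the Nash equilibrium everyone contributes 27. Group total payoff = 9.3 × 1.56 × 270 = 3917.16.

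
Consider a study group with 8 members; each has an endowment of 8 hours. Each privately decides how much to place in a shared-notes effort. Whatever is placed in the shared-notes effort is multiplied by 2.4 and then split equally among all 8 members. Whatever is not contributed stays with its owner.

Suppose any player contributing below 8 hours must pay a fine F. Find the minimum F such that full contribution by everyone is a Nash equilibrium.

Given the others contribute fully, the best deviation is to contribute 0 (any partial contribution still incurs the fine and gives up units whose private return 0.3000 is below 1).
Deviating from 8 to 0 saves 8 hours but forfeits the deviator's share of the drop in the shared-notes effort: 2.4/8 × 8 = 2.40.
So the deviation gain is 8 − 2.40 = 5.60, and the fine must be at least 5.60 hours to wipe it out.

5.60 hours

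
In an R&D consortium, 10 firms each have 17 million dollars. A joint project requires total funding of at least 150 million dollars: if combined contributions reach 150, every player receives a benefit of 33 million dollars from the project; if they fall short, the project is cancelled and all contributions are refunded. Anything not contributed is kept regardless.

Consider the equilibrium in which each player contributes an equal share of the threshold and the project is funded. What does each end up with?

Equal share of the threshold: 150/10 = 15.
At this profile no one gains by cutting their contribution: any cut drops the total below 150, the project is cancelled, contributions are refunded, and the deviator ends with 17, which is less than 17 − 15 + 33 = 35. Contributing more than 15 just wastes the excess. So contributing exactly 15 is a best response.
Each player's payoff: 17 − 15 + 33 = 35.

35 million dollars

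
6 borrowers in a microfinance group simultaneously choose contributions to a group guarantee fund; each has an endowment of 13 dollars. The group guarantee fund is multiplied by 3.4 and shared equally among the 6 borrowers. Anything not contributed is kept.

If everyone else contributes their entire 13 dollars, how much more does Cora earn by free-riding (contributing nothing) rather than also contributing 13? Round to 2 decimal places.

5.63 dollars

Switching from a contribution of 13 to 0 lets Cora keep an extra 13 dollars, but lowers the group guarantee fund by 13, which costs Cora their own share of that drop: 3.4/6 × 13 = 7.37.
Net gain = 13 − 7.37 = 5.63. The private return per contributed unit (0.5667) is below 1, so free-riding is indeed the best response regardless of what the others do.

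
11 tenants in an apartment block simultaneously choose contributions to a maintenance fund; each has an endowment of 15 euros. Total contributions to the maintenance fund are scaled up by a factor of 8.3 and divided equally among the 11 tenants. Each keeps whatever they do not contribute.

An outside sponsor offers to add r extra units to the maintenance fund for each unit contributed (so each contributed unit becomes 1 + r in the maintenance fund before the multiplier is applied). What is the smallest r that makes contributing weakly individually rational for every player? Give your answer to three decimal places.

0.325

With matching at rate r, one contributed unit becomes (1 + r) in the maintenance fund and returns 8.3 × (1 + r) / 11 to the contributor.
Setting this equal to 1: 1 + r = 11/8.3 = 1.3253.
So the minimum matching rate is r = 1.3253 − 1 = 0.325.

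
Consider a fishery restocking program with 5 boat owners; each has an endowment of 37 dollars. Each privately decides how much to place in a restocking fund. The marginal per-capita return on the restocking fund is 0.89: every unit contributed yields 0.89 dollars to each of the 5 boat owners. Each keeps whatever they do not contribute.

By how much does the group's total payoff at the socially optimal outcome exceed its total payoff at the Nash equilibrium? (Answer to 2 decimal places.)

638.25 dollars

The private return per contributed unit is 0.89 < 1, so contributing 0 is dominant for every player. At the Nash equilibrium everyone keeps their 37, and the group total is 5 × 37 = 185.
Each contributed unit returns 4.450 to the group as a whole (0.89 to each of 5 players), which exceeds 1, so the social optimum is full contribution: group total = 4.450 × 185 = 823.25.
Efficiency loss = 823.25 − 185 = 638.25.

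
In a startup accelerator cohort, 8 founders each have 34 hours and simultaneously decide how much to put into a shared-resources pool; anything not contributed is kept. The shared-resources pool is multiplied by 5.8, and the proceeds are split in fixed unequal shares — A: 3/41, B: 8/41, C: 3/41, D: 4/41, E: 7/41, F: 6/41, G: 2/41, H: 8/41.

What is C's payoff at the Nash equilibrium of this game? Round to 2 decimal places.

Each unit j contributes comes back to j as 5.8 × (j's share), so j prefers to contribute only if that share exceeds 1/5.8 = 0.1724; otherwise keeping the unit dominates.
B and H clear that bar, contributing 34 each; the remaining 6 contribute 0. Total contributed: 68.
C keeps 34 and receives 5.8 × 68 × 3/41 = 28.86 from the shared-resources pool, for a payoff of 62.86.

62.86 hours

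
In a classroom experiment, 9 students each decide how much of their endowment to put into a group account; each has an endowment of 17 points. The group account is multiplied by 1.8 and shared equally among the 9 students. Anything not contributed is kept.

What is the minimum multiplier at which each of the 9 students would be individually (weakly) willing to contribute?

9

A contributed unit returns (multiplier)/9 to its contributor.
This reaches 1 exactly when the multiplier is 9.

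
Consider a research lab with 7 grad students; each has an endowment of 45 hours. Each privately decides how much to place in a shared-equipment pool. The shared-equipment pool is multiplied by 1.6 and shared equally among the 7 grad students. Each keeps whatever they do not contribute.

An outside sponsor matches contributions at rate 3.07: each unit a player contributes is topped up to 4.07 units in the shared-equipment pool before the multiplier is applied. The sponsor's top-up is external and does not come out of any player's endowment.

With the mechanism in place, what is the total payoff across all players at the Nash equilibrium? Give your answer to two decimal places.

315.00 hours

The effective private return is 1.6 × 4.07 / 7 = 0.9303, which is still under 1, so the mechanism doesn't change anyone's dominant strategy: zero contribution.
At the Nash equilibrium no one contributes; group total payoff = 7 × 45 = 315.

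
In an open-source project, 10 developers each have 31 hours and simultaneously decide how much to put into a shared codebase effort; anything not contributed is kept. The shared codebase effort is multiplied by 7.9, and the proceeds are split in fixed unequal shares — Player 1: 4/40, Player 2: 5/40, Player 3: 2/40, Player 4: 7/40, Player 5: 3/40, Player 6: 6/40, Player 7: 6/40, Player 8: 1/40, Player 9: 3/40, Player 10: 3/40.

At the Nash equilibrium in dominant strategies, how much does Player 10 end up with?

Each unit j contributes comes back to j as 7.9 × (j's share), so j prefers to contribute only if that share exceeds 1/7.9 = 0.1266; otherwise keeping the unit dominates.
The shares above 0.1266 belong to Player 4, Player 6 and Player 7, contributing 31 each; the remaining 7 contribute 0. Total contributed: 93.
Player 10 keeps 31 and receives 7.9 × 93 × 3/40 = 55.10 from the shared codebase effort, for a payoff of 86.10.

86.10 hours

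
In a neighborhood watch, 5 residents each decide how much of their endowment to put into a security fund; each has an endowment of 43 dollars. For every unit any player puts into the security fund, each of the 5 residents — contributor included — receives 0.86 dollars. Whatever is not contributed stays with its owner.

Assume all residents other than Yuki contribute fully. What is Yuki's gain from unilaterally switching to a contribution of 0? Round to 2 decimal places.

6.02 dollars

Switching from a contribution of 43 to 0 lets Yuki keep an extra 43 dollars, but lowers the security fund by 43, which costs Yuki their own share of that drop: 0.86 × 43 = 36.98.
Net gain = 43 − 36.98 = 6.02. The private return per contributed unit (0.86) is below 1, so free-riding is indeed the best response regardless of what the others do.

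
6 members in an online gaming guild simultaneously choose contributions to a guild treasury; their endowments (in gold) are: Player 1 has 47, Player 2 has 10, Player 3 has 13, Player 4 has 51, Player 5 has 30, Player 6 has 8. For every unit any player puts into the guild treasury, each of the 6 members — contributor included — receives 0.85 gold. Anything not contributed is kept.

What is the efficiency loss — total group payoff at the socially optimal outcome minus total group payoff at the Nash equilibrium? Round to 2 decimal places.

651.90 gold

The private return per contributed unit is 0.85 < 1 for everyone, so the Nash equilibrium is zero contribution and the group total is Σ E_j = 47 + 10 + 13 + 51 + 30 + 8 = 159.
Each contributed unit returns 5.100 to the group, so the social optimum is full contribution by everyone: group total = 5.100 × 159 = 810.90.
Efficiency loss = (5.100 − 1) × 159 = 651.90.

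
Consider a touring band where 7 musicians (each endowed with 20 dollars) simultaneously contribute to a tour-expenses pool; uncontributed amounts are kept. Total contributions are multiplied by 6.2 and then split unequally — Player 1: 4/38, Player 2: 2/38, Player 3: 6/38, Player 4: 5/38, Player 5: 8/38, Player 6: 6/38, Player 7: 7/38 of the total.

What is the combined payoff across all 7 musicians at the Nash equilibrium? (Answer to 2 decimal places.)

348.00 dollars

A player with share s gets back 6.2·s per unit contributed, so full contribution is dominant for anyone with s > 1/6.2 = 0.1613 and zero contribution is dominant for anyone below.
Player 5 and Player 7 clear that bar, contributing 20 each; the remaining 5 contribute 0. Total contributed: 40.
The tour-expenses pool pays out 6.2 × 40 = 248.00 in total (split across the unequal shares, but the aggregate is all that matters for the group sum).
The 5 free-riders keep 20 each, adding 100. Group total = 100 + 248.00 = 348.00.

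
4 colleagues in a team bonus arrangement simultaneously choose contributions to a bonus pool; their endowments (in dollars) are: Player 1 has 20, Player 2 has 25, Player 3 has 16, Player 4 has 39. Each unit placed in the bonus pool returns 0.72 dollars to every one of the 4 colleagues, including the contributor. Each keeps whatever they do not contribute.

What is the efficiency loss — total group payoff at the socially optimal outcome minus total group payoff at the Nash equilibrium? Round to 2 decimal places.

The private return per contributed unit is 0.72 < 1 for everyone, so the Nash equilibrium is zero contribution and the group total is Σ E_j = 20 + 25 + 16 + 39 = 100.
Each contributed unit returns 2.880 to the group, so the social optimum is full contribution by everyone: group total = 2.880 × 100 = 288.00.
Efficiency loss = (2.880 − 1) × 100 = 188.00.

188.00 dollars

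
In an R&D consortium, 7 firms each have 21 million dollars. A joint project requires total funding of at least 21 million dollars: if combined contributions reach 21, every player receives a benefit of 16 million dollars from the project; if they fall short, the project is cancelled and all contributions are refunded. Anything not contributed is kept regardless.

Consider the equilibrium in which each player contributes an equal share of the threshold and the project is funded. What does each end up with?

34 million dollars

Equal share of the threshold: 21/7 = 3.
At this profile no one gains by cutting their contribution: any cut drops the total below 21, the project is cancelled, contributions are refunded, and the deviator ends with 21, which is less than 21 − 3 + 16 = 34. Contributing more than 3 just wastes the excess. So contributing exactly 3 is a best response.
Each player's payoff: 21 − 3 + 16 = 34.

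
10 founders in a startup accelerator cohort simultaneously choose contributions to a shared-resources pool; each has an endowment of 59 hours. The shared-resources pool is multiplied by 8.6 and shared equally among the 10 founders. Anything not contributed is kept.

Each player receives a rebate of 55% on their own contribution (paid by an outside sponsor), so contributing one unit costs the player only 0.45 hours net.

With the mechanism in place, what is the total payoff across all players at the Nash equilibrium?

5398.50 hours

The effective private return per unit is now (8.6/10) / 0.45 = 1.9111 > 1, so every player's dominant strategy flips to full contribution.
At the Nash equilibrium everyone contributes 59. Group total payoff = 10 × (59 × 0.55 + 8.6 × 59) = 5398.50.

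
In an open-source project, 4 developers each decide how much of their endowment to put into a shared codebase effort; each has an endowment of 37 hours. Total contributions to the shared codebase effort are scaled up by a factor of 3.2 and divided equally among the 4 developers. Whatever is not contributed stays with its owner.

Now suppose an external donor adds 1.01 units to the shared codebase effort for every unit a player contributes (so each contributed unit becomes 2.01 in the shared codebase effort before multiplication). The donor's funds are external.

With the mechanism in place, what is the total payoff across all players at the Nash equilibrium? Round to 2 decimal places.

The effective private return per unit is now 3.2 × 2.01 / 4 = 1.6080 > 1, so every player's dominant strategy flips to full contribution.
At the Nash equilibrium everyone contributes 37. Group total payoff = 3.2 × 2.01 × 148 = 951.94.

951.94 hours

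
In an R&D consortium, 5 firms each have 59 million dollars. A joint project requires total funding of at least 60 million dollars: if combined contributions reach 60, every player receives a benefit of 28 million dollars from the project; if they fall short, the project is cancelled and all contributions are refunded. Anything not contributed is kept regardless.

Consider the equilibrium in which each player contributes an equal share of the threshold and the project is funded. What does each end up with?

Equal share of the threshold: 60/5 = 12.
At this profile no one gains by cutting their contribution: any cut drops the total below 60, the project is cancelled, contributions are refunded, and the deviator ends with 59, which is less than 59 − 12 + 28 = 75. Contributing more than 12 just wastes the excess. So contributing exactly 12 is a best response.
Each player's payoff: 59 − 12 + 28 = 75.

75 million dollars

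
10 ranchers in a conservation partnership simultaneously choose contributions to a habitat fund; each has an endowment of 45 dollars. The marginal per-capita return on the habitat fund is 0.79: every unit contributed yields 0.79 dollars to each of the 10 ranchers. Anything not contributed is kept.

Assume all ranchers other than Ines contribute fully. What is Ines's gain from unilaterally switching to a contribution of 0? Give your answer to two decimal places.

9.45 dollars

Switching from a contribution of 45 to 0 lets Ines keep an extra 45 dollars, but lowers the habitat fund by 45, which costs Ines their own share of that drop: 0.79 × 45 = 35.55.
Net gain = 45 − 35.55 = 9.45. The private return per contributed unit (0.79) is below 1, so free-riding is indeed the best response regardless of what the others do.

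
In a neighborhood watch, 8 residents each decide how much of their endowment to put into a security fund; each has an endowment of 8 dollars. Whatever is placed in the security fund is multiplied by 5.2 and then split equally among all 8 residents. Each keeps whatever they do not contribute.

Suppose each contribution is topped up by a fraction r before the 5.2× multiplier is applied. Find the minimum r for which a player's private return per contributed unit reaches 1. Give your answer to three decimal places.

With matching at rate r, one contributed unit becomes (1 + r) in the security fund and returns 5.2 × (1 + r) / 8 to the contributor.
Setting this equal to 1: 1 + r = 8/5.2 = 1.5385.
So the minimum matching rate is r = 1.5385 − 1 = 0.538.

0.538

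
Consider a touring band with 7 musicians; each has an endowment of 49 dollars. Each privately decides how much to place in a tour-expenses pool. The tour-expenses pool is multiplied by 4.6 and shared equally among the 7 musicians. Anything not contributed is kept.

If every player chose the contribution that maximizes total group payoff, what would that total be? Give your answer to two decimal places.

Each contributed unit returns 4.600 to the group as a whole (0.6571 to each of 7 players), which exceeds 1, so the social optimum is full contribution: group total = 4.600 × 343 = 1577.80.

1577.80 dollars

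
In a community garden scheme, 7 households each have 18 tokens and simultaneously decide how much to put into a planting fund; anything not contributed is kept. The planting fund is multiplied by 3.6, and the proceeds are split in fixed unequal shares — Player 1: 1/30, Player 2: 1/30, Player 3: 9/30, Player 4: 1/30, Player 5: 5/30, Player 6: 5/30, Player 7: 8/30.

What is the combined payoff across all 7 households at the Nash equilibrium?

Each unit j contributes comes back to j as 3.6 × (j's share), so j prefers to contribute only if that share exceeds 1/3.6 = 0.2778; otherwise keeping the unit dominates.
The only share above 0.2778 is Player 3's 9/30, contributing 18; the remaining 6 contribute 0. Total contributed: 18.
The planting fund pays out 3.6 × 18 = 64.80 in total (split across the unequal shares, but the aggregate is all that matters for the group sum).
The 6 free-riders keep 18 each, adding 108. Group total = 108 + 64.80 = 172.80.

172.80 tokens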